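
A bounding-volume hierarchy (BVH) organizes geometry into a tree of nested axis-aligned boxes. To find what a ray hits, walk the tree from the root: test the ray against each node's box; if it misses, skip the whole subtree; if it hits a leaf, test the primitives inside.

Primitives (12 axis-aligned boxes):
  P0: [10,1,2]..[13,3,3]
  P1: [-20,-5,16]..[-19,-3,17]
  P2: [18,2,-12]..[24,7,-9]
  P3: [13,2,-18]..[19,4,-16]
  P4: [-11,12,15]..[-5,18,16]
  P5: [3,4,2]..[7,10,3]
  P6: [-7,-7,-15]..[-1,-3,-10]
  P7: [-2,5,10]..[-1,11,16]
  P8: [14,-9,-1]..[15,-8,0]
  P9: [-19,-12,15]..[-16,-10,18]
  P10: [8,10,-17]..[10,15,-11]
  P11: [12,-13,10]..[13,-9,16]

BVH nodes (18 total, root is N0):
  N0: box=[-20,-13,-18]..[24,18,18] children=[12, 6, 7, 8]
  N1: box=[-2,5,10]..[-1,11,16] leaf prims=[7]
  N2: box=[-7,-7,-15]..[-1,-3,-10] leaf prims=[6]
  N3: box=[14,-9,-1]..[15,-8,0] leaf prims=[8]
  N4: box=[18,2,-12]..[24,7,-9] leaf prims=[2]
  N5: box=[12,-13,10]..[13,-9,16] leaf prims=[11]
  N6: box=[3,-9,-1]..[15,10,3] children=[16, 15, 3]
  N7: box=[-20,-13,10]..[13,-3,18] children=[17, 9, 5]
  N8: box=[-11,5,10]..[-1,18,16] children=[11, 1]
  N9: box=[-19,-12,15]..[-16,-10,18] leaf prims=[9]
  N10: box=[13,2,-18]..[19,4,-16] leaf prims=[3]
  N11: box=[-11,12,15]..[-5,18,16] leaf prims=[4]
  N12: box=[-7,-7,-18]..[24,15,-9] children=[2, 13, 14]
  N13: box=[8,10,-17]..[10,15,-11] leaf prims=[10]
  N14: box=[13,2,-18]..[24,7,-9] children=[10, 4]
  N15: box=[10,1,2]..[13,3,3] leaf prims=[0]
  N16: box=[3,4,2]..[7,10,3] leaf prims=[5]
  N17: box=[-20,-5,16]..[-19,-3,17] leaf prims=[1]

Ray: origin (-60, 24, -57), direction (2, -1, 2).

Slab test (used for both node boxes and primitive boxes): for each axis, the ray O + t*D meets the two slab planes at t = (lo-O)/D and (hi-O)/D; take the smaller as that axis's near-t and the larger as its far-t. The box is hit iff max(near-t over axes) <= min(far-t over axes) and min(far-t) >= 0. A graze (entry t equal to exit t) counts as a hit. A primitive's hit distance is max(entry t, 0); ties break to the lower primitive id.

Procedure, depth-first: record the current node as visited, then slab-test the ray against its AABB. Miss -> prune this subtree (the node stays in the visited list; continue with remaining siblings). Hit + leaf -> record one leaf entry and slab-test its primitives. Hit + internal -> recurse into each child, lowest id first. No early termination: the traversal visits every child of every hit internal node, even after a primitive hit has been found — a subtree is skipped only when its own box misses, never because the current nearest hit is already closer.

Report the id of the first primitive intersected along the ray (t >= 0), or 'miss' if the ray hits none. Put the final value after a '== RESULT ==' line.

Walk:
N0 x:[20,42] y:[6,37] z:[39/2,75/2] -> hit [20,37], descend [6, 7, 8, 12]
  N6 x:[63/2,75/2] y:[14,33] z:[28,30] -> miss, prune
  N7 x:[20,73/2] y:[27,37] z:[67/2,75/2] -> hit [67/2,73/2], descend [5, 9, 17]
    N5 x:[36,73/2] y:[33,37] z:[67/2,73/2] -> hit [36,73/2] leaf, test {P11@t=36}
    N9 x:[41/2,22] y:[34,36] z:[36,75/2] -> miss, prune
    N17 x:[20,41/2] y:[27,29] z:[73/2,37] -> miss, prune
  N8 x:[49/2,59/2] y:[6,19] z:[67/2,73/2] -> miss, prune
  N12 x:[53/2,42] y:[9,31] z:[39/2,24] -> miss, prune

Summary -> nodes [0, 6, 7, 5, 9, 17, 8, 12]; box-tests=8; leaf-entries=1; first=P11

== RESULT ==
11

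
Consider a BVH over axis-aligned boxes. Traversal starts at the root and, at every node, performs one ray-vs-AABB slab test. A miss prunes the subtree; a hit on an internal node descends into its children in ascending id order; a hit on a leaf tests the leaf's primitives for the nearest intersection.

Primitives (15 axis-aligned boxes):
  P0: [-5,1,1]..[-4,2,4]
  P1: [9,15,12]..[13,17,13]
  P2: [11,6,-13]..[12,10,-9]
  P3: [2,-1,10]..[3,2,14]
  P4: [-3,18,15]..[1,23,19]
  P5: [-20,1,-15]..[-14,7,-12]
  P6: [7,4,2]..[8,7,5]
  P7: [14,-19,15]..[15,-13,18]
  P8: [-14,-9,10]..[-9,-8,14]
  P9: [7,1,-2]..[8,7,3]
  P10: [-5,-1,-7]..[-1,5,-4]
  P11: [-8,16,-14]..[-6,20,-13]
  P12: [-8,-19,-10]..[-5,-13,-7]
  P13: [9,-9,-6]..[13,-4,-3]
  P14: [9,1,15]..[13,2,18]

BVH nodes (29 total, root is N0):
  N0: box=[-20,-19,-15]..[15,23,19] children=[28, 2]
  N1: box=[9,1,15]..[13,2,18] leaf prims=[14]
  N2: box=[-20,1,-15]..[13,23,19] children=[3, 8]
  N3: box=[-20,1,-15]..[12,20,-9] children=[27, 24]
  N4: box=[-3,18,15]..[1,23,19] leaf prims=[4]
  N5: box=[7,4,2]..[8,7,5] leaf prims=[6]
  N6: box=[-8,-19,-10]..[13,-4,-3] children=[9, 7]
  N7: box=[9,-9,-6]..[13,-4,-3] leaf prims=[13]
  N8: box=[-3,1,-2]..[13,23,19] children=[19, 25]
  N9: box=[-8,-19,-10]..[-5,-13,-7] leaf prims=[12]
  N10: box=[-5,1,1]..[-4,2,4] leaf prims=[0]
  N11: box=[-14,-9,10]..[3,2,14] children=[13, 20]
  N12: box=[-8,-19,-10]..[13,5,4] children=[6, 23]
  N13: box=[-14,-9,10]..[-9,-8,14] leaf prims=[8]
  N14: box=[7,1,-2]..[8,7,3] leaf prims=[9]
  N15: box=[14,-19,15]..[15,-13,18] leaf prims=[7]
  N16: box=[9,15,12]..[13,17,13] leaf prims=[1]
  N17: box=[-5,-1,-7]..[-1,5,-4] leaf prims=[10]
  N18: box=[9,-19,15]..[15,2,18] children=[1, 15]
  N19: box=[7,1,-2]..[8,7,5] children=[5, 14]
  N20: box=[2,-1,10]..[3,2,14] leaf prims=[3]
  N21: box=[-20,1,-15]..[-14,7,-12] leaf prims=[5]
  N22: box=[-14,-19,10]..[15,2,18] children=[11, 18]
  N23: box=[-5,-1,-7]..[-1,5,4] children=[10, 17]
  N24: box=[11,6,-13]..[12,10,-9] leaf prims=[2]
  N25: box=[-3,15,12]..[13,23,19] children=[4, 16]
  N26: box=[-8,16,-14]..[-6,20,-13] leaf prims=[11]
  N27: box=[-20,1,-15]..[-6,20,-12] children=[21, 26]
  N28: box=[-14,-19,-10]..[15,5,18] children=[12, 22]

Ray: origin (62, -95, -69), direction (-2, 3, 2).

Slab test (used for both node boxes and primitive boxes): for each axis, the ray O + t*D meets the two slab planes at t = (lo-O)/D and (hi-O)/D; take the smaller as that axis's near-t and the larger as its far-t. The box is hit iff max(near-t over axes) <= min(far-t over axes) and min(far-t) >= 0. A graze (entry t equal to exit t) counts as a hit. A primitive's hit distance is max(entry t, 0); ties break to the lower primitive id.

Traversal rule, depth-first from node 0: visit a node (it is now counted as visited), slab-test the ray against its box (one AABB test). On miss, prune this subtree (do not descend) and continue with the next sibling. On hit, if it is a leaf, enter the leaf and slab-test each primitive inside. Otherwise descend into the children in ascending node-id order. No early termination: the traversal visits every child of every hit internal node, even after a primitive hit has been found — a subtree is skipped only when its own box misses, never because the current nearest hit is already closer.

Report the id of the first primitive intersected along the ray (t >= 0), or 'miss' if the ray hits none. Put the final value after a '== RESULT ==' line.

Traverse from the root:
N0 x:[47/2,41] y:[76/3,118/3] z:[27,44] -> hit [27,118/3], descend [2, 28]
  N2 x:[49/2,41] y:[32,118/3] z:[27,44] -> hit [32,118/3], descend [3, 8]
    N3 x:[25,41] y:[32,115/3] z:[27,30] -> miss, prune
    N8 x:[49/2,65/2] y:[32,118/3] z:[67/2,44] -> miss, prune
  N28 x:[47/2,38] y:[76/3,100/3] z:[59/2,87/2] -> hit [59/2,100/3], descend [12, 22]
    N12 x:[49/2,35] y:[76/3,100/3] z:[59/2,73/2] -> hit [59/2,100/3], descend [6, 23]
      N6 x:[49/2,35] y:[76/3,91/3] z:[59/2,33] -> hit [59/2,91/3], descend [7, 9]
        N7 x:[49/2,53/2] y:[86/3,91/3] z:[63/2,33] -> miss, prune
        N9 x:[67/2,35] y:[76/3,82/3] z:[59/2,31] -> miss, prune
      N23 x:[63/2,67/2] y:[94/3,100/3] z:[31,73/2] -> hit [63/2,100/3], descend [10, 17]
        N10 x:[33,67/2] y:[32,97/3] z:[35,73/2] -> miss, prune
        N17 x:[63/2,67/2] y:[94/3,100/3] z:[31,65/2] -> hit [63/2,65/2] leaf, test {P10@t=63/2}
    N22 x:[47/2,38] y:[76/3,97/3] z:[79/2,87/2] -> miss, prune

order=[0, 2, 3, 8, 28, 12, 6, 7, 9, 23, 10, 17, 22]  |boxes|=13  |leaves|=1  hit=P10

== RESULT ==
10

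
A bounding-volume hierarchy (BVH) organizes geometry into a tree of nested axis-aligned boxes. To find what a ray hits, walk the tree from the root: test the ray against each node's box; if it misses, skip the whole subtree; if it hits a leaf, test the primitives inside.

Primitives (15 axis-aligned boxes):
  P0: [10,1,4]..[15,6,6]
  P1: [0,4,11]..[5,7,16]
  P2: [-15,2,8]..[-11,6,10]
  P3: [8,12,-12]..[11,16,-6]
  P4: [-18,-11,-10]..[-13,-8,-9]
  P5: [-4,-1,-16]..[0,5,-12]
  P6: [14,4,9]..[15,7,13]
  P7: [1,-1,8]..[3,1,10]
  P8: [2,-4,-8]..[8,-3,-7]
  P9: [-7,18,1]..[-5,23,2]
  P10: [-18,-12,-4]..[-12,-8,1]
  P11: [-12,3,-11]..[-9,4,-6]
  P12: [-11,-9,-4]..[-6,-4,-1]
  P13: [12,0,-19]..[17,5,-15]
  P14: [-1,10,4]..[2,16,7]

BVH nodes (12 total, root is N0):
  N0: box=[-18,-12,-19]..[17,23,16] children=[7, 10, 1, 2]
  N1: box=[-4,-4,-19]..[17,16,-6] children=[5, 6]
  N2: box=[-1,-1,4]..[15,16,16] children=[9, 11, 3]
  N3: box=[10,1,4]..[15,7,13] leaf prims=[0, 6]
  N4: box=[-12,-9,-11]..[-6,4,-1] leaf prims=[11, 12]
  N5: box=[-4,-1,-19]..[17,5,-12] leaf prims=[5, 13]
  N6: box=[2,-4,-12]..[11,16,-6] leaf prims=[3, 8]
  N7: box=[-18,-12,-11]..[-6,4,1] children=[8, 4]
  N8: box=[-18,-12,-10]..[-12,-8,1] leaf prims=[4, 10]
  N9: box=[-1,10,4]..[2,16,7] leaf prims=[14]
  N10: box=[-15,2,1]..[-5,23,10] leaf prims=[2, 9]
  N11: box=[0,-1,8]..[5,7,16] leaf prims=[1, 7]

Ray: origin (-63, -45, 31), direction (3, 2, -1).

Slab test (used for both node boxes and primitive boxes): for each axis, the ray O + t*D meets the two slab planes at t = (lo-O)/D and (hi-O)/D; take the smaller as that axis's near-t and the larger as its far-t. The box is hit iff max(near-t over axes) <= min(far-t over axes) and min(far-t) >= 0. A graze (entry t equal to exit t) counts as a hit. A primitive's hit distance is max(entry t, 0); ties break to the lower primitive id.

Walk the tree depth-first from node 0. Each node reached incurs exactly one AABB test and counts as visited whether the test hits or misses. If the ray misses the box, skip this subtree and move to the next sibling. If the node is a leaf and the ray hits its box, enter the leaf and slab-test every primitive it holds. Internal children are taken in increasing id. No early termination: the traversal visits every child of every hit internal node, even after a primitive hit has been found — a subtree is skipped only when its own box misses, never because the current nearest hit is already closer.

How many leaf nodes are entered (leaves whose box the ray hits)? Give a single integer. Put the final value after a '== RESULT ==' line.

Trace the traversal:
N0 x:[15,80/3] y:[33/2,34] z:[15,50] -> hit [33/2,80/3], descend [1, 2, 7, 10]
  N1 x:[59/3,80/3] y:[41/2,61/2] z:[37,50] -> miss, prune
  N2 x:[62/3,26] y:[22,61/2] z:[15,27] -> hit [22,26], descend [3, 9, 11]
    N3 x:[73/3,26] y:[23,26] z:[18,27] -> hit [73/3,26] leaf, test {P0@t=25, P6(miss)}
    N9 x:[62/3,65/3] y:[55/2,61/2] z:[24,27] -> miss, prune
    N11 x:[21,68/3] y:[22,26] z:[15,23] -> hit [22,68/3] leaf, test {P1(miss), P7@t=22}
  N7 x:[15,19] y:[33/2,49/2] z:[30,42] -> miss, prune
  N10 x:[16,58/3] y:[47/2,34] z:[21,30] -> miss, prune

order=[0, 1, 2, 3, 9, 11, 7, 10]  |boxes|=8  |leaves|=2  hit=P7

== RESULT ==
2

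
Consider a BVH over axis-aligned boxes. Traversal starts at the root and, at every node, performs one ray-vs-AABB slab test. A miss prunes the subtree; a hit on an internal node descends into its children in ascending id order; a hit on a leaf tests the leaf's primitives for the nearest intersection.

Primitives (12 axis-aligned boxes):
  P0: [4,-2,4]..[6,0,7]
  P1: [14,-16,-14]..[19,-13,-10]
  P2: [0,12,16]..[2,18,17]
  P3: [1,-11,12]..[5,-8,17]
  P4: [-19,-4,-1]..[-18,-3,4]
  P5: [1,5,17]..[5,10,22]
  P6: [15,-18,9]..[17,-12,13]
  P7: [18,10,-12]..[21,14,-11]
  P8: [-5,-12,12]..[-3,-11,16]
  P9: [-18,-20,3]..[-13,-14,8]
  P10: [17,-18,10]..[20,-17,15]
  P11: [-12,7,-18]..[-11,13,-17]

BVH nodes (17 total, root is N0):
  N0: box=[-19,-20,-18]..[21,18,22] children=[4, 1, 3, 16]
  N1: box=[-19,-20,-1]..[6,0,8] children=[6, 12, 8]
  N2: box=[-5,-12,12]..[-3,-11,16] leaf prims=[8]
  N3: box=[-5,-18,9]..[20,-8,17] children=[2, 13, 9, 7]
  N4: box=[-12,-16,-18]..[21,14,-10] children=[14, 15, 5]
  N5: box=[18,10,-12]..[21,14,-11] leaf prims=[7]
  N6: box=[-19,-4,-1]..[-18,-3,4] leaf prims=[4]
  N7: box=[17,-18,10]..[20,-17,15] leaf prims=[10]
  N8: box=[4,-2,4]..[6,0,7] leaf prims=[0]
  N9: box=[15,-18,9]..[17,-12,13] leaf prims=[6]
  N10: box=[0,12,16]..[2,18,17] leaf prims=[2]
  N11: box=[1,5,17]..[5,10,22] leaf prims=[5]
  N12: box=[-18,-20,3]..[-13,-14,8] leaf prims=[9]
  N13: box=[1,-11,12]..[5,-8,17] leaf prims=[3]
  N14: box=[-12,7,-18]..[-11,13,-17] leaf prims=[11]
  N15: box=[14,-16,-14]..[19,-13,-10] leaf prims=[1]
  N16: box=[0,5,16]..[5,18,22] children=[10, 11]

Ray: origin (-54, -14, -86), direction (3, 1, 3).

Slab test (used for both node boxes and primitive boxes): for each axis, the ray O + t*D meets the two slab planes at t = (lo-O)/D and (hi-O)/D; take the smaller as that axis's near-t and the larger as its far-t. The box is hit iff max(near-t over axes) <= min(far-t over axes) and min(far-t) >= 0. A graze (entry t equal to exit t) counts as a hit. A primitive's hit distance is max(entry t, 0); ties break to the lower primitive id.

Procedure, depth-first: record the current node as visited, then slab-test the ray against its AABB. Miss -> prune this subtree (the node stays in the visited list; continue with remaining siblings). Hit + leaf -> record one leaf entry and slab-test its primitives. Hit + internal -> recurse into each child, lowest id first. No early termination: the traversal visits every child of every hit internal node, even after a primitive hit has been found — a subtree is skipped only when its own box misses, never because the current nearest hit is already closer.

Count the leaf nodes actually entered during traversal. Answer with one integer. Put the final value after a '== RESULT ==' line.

Trace the traversal:
N0 x:[35/3,25] y:[-6,32] z:[68/3,36] -> hit [68/3,25], descend [1, 3, 4, 16]
  N1 x:[35/3,20] y:[-6,14] z:[85/3,94/3] -> miss, prune
  N3 x:[49/3,74/3] y:[-4,6] z:[95/3,103/3] -> miss, prune
  N4 x:[14,25] y:[-2,28] z:[68/3,76/3] -> hit [68/3,25], descend [5, 14, 15]
    N5 x:[24,25] y:[24,28] z:[74/3,25] -> hit [74/3,25] leaf, test {P7@t=74/3}
    N14 x:[14,43/3] y:[21,27] z:[68/3,23] -> miss, prune
    N15 x:[68/3,73/3] y:[-2,1] z:[24,76/3] -> miss, prune
  N16 x:[18,59/3] y:[19,32] z:[34,36] -> miss, prune

8 AABB tests over nodes [0, 1, 3, 4, 5, 14, 15, 16]; 1 leaf entered; closest P7.

== RESULT ==
1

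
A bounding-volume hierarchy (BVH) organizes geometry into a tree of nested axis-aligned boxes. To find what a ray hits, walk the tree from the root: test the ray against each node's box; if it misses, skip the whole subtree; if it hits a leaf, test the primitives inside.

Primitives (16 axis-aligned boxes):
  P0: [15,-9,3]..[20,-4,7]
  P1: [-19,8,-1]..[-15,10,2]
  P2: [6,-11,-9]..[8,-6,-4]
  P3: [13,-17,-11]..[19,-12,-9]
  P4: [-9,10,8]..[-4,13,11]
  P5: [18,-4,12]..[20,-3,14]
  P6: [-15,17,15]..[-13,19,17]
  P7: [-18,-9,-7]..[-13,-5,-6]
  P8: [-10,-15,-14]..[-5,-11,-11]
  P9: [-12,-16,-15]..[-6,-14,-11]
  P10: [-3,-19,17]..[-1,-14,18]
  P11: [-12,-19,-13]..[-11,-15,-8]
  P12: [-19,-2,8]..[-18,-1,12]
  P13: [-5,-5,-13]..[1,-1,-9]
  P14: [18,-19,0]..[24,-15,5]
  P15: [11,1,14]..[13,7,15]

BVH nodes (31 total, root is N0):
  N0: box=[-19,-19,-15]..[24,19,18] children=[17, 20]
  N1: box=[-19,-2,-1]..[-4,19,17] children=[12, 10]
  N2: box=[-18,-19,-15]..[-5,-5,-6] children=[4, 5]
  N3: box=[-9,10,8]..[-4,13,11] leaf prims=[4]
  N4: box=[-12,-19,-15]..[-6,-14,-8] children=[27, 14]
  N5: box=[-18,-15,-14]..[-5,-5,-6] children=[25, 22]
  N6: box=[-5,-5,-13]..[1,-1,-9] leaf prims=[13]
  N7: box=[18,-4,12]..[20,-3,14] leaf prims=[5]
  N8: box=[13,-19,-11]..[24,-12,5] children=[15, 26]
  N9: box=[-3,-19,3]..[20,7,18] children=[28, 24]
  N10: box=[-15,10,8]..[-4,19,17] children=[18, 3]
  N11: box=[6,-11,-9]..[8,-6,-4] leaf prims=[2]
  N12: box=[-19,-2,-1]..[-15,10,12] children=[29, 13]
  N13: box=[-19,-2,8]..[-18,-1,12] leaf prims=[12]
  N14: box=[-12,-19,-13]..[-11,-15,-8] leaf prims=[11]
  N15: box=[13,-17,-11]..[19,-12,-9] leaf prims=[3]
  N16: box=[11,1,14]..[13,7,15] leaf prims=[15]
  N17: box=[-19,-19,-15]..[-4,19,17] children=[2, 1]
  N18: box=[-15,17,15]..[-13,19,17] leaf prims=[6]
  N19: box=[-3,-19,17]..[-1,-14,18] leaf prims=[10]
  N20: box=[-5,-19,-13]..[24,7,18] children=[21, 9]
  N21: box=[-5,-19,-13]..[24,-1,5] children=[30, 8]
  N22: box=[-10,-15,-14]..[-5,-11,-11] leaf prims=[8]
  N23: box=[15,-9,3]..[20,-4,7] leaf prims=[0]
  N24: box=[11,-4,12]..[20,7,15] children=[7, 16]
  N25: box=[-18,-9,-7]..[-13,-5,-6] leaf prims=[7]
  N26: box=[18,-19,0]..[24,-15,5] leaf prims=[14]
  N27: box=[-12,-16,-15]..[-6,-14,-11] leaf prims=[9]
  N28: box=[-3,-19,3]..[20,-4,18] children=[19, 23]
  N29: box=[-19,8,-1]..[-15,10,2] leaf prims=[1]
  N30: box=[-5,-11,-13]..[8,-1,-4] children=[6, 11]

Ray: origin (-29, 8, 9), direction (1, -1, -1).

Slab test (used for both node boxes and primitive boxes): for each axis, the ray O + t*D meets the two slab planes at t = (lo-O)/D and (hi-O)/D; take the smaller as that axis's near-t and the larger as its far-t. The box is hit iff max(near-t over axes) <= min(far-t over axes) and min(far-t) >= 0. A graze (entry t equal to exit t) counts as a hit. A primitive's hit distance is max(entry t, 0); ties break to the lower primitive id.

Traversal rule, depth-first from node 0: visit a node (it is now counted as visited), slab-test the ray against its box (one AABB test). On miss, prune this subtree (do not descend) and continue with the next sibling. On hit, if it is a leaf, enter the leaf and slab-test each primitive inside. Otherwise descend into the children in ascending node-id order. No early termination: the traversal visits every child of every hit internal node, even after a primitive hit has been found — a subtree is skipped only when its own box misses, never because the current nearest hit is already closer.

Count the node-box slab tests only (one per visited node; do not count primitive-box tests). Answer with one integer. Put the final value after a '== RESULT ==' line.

Trace the traversal:
N0 x:[10,53] y:[-11,27] z:[-9,24] -> hit [10,24], descend [17, 20]
  N17 x:[10,25] y:[-11,27] z:[-8,24] -> hit [10,24], descend [1, 2]
    N1 x:[10,25] y:[-11,10] z:[-8,10] -> hit [10,10], descend [10, 12]
      N10 x:[14,25] y:[-11,-2] z:[-8,1] -> miss, prune
      N12 x:[10,14] y:[-2,10] z:[-3,10] -> hit [10,10], descend [13, 29]
        N13 x:[10,11] y:[9,10] z:[-3,1] -> miss, prune
        N29 x:[10,14] y:[-2,0] z:[7,10] -> miss, prune
    N2 x:[11,24] y:[13,27] z:[15,24] -> hit [15,24], descend [4, 5]
      N4 x:[17,23] y:[22,27] z:[17,24] -> hit [22,23], descend [14, 27]
        N14 x:[17,18] y:[23,27] z:[17,22] -> miss, prune
        N27 x:[17,23] y:[22,24] z:[20,24] -> hit [22,23] leaf, test {P9@t=22}
      N5 x:[11,24] y:[13,23] z:[15,23] -> hit [15,23], descend [22, 25]
        N22 x:[19,24] y:[19,23] z:[20,23] -> hit [20,23] leaf, test {P8@t=20}
        N25 x:[11,16] y:[13,17] z:[15,16] -> hit [15,16] leaf, test {P7@t=15}
  N20 x:[24,53] y:[1,27] z:[-9,22] -> miss, prune

15 AABB tests over nodes [0, 17, 1, 10, 12, 13, 29, 2, 4, 14, 27, 5, 22, 25, 20]; 3 leaves entered; closest P7.

== RESULT ==
15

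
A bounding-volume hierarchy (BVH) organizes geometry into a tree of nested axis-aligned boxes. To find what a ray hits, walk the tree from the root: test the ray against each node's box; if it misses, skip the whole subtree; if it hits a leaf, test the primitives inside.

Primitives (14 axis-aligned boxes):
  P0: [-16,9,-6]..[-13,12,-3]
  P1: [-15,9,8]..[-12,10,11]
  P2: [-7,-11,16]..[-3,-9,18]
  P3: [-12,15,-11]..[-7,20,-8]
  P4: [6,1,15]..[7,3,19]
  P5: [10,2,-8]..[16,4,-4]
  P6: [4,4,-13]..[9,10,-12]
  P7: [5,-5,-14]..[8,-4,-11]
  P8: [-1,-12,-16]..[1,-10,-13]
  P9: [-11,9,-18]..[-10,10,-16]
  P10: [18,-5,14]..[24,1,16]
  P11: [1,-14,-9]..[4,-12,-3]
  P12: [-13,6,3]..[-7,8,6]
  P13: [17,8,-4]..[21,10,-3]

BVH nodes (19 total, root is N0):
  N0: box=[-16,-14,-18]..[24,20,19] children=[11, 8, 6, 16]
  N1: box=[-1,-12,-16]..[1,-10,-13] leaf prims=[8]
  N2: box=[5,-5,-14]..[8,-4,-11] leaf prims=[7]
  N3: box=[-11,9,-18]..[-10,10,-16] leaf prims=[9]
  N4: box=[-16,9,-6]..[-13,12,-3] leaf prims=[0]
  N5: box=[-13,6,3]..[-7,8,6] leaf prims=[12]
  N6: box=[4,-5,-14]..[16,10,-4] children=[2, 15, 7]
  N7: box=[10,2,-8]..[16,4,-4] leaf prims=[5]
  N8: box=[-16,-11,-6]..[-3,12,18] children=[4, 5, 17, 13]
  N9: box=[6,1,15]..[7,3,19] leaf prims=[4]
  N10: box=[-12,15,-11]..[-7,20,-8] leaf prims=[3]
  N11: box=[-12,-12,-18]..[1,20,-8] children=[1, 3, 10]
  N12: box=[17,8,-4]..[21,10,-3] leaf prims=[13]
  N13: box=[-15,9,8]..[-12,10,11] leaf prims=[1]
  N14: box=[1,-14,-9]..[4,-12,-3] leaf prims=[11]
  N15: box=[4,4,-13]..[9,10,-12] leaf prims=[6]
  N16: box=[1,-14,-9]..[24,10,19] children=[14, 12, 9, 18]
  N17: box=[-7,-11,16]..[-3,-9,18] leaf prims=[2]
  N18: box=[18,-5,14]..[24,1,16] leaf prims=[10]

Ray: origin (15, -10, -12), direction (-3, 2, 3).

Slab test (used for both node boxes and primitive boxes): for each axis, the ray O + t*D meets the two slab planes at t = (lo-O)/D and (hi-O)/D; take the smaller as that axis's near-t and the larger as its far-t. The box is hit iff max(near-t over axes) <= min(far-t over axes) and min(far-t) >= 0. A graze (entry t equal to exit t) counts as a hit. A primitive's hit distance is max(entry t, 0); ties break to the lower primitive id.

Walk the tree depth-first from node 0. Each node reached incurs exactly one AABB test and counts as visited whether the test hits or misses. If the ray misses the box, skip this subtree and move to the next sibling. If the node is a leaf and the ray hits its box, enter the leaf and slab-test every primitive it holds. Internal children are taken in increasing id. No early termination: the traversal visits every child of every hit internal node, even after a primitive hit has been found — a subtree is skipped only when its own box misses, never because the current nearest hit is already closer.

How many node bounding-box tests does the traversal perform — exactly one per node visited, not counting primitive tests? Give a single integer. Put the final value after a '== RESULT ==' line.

Traverse from the root:
N0 x:[-3,31/3] y:[-2,15] z:[-2,31/3] -> hit [-2,31/3], descend [6, 8, 11, 16]
  N6 x:[-1/3,11/3] y:[5/2,10] z:[-2/3,8/3] -> hit [5/2,8/3], descend [2, 7, 15]
    N2 x:[7/3,10/3] y:[5/2,3] z:[-2/3,1/3] -> miss, prune
    N7 x:[-1/3,5/3] y:[6,7] z:[4/3,8/3] -> miss, prune
    N15 x:[2,11/3] y:[7,10] z:[-1/3,0] -> miss, prune
  N8 x:[6,31/3] y:[-1/2,11] z:[2,10] -> hit [6,10], descend [4, 5, 13, 17]
    N4 x:[28/3,31/3] y:[19/2,11] z:[2,3] -> miss, prune
    N5 x:[22/3,28/3] y:[8,9] z:[5,6] -> miss, prune
    N13 x:[9,10] y:[19/2,10] z:[20/3,23/3] -> miss, prune
    N17 x:[6,22/3] y:[-1/2,1/2] z:[28/3,10] -> miss, prune
  N11 x:[14/3,9] y:[-1,15] z:[-2,4/3] -> miss, prune
  N16 x:[-3,14/3] y:[-2,10] z:[1,31/3] -> hit [1,14/3], descend [9, 12, 14, 18]
    N9 x:[8/3,3] y:[11/2,13/2] z:[9,31/3] -> miss, prune
    N12 x:[-2,-2/3] y:[9,10] z:[8/3,3] -> miss, prune
    N14 x:[11/3,14/3] y:[-2,-1] z:[1,3] -> miss, prune
    N18 x:[-3,-1] y:[5/2,11/2] z:[26/3,28/3] -> miss, prune

Visited [0, 6, 2, 7, 15, 8, 4, 5, 13, 17, 11, 16, 9, 12, 14, 18]. Tests: 16 box, 0 leaf. Nearest: miss.

== RESULT ==
16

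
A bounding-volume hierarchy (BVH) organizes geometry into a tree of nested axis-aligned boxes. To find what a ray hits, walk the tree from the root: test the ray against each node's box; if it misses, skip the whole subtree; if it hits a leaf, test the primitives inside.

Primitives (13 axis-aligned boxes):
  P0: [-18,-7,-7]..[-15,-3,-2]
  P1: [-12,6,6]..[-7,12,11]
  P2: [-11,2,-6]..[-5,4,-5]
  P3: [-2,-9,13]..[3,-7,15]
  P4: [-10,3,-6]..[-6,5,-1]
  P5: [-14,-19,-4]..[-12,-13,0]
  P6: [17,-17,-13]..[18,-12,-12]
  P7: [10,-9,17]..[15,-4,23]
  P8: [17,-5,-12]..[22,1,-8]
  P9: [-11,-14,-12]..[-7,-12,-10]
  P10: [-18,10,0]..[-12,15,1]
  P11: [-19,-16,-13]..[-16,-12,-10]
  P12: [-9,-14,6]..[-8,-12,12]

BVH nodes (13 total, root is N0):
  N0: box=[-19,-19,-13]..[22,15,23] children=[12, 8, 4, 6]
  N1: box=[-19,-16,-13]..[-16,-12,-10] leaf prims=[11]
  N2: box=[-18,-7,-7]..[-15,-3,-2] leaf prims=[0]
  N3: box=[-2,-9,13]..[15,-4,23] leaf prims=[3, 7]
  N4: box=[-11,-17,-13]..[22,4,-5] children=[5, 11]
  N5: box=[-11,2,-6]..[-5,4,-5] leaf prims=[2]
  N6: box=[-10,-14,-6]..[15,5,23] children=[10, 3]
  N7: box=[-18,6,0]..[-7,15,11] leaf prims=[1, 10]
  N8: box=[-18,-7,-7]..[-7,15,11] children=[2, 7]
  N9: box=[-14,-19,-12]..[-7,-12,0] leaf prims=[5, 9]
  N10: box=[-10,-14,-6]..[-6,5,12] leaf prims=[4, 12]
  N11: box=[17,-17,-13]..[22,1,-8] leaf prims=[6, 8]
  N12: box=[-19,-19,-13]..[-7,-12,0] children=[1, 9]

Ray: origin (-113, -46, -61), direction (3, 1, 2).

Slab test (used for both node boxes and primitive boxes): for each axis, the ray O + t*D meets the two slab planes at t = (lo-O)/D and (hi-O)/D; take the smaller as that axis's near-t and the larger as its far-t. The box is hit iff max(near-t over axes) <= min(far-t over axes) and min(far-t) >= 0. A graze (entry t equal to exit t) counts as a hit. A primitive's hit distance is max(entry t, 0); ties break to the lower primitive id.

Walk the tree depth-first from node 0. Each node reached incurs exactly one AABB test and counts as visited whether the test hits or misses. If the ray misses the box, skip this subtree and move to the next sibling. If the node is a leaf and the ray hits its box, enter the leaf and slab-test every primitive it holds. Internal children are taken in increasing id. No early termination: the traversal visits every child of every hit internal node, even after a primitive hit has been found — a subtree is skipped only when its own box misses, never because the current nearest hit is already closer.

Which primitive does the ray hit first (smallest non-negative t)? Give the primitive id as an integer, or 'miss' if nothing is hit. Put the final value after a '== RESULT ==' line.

Traverse from the root:
N0 x:[94/3,45] y:[27,61] z:[24,42] -> hit [94/3,42], descend [4, 6, 8, 12]
  N4 x:[34,45] y:[29,50] z:[24,28] -> miss, prune
  N6 x:[103/3,128/3] y:[32,51] z:[55/2,42] -> hit [103/3,42], descend [3, 10]
    N3 x:[37,128/3] y:[37,42] z:[37,42] -> hit [37,42] leaf, test {P3@t=37, P7@t=41}
    N10 x:[103/3,107/3] y:[32,51] z:[55/2,73/2] -> hit [103/3,107/3] leaf, test {P4(miss), P12(miss)}
  N8 x:[95/3,106/3] y:[39,61] z:[27,36] -> miss, prune
  N12 x:[94/3,106/3] y:[27,34] z:[24,61/2] -> miss, prune

order=[0, 4, 6, 3, 10, 8, 12]  |boxes|=7  |leaves|=2  hit=P3

== RESULT ==
3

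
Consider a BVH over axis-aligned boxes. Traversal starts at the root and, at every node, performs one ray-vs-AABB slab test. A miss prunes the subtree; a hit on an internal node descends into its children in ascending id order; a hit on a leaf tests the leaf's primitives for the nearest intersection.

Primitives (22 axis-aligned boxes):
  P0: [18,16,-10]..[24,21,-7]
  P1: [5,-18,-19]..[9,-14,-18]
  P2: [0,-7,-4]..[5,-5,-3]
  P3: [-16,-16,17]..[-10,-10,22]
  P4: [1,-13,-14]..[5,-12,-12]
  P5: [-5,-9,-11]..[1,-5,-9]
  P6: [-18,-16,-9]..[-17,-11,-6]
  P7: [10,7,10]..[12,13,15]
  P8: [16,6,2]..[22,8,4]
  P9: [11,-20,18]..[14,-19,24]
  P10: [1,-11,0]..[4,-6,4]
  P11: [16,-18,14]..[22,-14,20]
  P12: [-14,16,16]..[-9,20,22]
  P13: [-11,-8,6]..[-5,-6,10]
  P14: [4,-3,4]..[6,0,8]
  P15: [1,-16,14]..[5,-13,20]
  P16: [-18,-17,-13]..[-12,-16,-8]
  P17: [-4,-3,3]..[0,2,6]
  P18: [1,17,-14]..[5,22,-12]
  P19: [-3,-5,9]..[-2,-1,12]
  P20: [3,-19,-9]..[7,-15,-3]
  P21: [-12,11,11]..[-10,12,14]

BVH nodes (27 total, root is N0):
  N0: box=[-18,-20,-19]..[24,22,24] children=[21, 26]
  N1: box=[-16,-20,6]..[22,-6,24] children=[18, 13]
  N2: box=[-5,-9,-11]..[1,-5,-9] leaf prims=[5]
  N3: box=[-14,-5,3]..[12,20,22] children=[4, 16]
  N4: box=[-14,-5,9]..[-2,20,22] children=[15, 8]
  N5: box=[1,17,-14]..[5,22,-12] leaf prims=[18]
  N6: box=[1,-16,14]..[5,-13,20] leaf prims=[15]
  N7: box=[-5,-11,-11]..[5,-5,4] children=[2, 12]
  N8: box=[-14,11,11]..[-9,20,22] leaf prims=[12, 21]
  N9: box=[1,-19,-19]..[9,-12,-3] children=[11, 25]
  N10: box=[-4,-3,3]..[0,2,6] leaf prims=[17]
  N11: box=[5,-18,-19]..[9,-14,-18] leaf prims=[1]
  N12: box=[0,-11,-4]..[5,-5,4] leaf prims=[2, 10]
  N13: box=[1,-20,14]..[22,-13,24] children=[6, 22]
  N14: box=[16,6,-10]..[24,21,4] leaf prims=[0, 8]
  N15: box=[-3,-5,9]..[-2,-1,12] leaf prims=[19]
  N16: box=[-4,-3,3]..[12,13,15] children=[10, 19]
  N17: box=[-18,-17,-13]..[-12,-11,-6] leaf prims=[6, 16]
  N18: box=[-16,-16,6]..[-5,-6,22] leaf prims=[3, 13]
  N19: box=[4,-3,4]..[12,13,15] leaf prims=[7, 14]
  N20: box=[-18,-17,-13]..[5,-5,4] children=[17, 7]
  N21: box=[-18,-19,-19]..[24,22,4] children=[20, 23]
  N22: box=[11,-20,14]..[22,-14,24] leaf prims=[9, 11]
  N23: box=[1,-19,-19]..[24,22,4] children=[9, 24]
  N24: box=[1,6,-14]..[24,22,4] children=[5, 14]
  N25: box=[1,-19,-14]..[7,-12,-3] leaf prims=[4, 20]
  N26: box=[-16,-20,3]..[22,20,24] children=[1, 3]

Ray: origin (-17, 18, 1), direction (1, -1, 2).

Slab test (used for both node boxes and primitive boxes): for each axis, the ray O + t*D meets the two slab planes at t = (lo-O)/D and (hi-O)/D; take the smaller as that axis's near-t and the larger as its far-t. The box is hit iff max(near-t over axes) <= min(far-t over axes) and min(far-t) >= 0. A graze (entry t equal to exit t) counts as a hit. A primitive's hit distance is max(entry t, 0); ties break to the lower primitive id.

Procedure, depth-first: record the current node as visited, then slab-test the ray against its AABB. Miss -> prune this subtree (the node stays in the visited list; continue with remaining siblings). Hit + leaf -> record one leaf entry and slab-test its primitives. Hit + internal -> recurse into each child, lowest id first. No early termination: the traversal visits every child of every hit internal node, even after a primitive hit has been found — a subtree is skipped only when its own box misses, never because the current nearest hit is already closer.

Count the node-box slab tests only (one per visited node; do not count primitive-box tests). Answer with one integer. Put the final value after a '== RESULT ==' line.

Walk:
N0 x:[-1,41] y:[-4,38] z:[-10,23/2] -> hit [-1,23/2], descend [21, 26]
  N21 x:[-1,41] y:[-4,37] z:[-10,3/2] -> hit [-1,3/2], descend [20, 23]
    N20 x:[-1,22] y:[23,35] z:[-7,3/2] -> miss, prune
    N23 x:[18,41] y:[-4,37] z:[-10,3/2] -> miss, prune
  N26 x:[1,39] y:[-2,38] z:[1,23/2] -> hit [1,23/2], descend [1, 3]
    N1 x:[1,39] y:[24,38] z:[5/2,23/2] -> miss, prune
    N3 x:[3,29] y:[-2,23] z:[1,21/2] -> hit [3,21/2], descend [4, 16]
      N4 x:[3,15] y:[-2,23] z:[4,21/2] -> hit [4,21/2], descend [8, 15]
        N8 x:[3,8] y:[-2,7] z:[5,21/2] -> hit [5,7] leaf, test {P12(miss), P21@t=6}
        N15 x:[14,15] y:[19,23] z:[4,11/2] -> miss, prune
      N16 x:[13,29] y:[5,21] z:[1,7] -> miss, prune

Summary -> nodes [0, 21, 20, 23, 26, 1, 3, 4, 8, 15, 16]; box-tests=11; leaf-entries=1; first=P21

== RESULT ==
11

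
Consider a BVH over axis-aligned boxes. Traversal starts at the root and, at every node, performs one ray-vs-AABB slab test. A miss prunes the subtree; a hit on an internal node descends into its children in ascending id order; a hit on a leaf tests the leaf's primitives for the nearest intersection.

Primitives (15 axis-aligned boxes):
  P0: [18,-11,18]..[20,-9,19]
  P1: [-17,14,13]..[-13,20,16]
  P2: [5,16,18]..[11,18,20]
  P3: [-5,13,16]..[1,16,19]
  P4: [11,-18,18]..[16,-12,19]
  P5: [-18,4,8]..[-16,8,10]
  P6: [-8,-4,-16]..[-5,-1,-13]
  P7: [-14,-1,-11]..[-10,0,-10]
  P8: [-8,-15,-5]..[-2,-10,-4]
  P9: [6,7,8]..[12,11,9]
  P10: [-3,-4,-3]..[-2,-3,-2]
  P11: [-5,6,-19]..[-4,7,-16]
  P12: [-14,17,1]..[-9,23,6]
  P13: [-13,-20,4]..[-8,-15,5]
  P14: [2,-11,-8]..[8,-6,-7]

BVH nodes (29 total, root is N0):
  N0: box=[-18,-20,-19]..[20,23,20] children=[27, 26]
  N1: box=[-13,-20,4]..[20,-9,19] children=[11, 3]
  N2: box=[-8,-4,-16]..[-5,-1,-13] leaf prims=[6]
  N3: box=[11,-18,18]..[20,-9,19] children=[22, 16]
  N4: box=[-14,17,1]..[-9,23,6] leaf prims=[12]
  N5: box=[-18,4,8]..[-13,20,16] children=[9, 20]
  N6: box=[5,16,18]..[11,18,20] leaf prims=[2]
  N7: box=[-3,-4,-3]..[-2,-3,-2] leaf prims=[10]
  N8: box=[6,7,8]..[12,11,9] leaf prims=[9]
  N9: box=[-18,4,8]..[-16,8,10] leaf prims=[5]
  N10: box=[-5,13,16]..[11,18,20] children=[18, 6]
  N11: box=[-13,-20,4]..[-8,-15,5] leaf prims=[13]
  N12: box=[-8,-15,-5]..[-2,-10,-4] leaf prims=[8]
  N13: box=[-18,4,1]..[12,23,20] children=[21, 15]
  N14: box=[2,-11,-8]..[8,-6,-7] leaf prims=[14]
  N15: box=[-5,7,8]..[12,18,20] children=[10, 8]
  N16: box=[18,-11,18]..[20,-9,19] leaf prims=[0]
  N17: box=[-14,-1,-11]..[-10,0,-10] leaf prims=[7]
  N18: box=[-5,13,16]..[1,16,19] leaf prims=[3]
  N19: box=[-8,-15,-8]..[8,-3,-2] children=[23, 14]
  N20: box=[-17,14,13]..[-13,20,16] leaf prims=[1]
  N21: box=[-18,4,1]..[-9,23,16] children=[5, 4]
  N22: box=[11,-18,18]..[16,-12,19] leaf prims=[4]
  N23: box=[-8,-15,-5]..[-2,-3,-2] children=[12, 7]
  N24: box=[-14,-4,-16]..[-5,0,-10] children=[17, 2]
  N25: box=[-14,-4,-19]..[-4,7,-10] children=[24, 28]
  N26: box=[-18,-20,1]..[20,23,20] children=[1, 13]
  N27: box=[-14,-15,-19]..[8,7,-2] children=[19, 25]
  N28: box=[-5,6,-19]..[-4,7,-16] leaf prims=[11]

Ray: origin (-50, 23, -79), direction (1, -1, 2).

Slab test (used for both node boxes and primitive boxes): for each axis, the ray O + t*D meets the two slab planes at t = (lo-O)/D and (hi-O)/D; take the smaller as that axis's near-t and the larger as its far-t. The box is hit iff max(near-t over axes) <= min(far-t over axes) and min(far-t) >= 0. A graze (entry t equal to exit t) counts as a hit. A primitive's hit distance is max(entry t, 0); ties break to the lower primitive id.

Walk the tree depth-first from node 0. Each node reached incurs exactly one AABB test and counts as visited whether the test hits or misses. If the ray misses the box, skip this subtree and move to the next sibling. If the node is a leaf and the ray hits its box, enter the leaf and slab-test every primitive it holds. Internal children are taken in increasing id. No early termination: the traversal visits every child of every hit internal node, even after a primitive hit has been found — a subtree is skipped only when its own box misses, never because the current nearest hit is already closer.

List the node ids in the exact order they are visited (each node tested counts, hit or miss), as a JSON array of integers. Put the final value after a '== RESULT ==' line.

Trace the traversal:
N0 x:[32,70] y:[0,43] z:[30,99/2] -> hit [32,43], descend [26, 27]
  N26 x:[32,70] y:[0,43] z:[40,99/2] -> hit [40,43], descend [1, 13]
    N1 x:[37,70] y:[32,43] z:[83/2,49] -> hit [83/2,43], descend [3, 11]
      N3 x:[61,70] y:[32,41] z:[97/2,49] -> miss, prune
      N11 x:[37,42] y:[38,43] z:[83/2,42] -> hit [83/2,42] leaf, test {P13@t=83/2}
    N13 x:[32,62] y:[0,19] z:[40,99/2] -> miss, prune
  N27 x:[36,58] y:[16,38] z:[30,77/2] -> hit [36,38], descend [19, 25]
    N19 x:[42,58] y:[26,38] z:[71/2,77/2] -> miss, prune
    N25 x:[36,46] y:[16,27] z:[30,69/2] -> miss, prune

Summary -> nodes [0, 26, 1, 3, 11, 13, 27, 19, 25]; box-tests=9; leaf-entries=1; first=P13

== RESULT ==
[0, 26, 1, 3, 11, 13, 27, 19, 25]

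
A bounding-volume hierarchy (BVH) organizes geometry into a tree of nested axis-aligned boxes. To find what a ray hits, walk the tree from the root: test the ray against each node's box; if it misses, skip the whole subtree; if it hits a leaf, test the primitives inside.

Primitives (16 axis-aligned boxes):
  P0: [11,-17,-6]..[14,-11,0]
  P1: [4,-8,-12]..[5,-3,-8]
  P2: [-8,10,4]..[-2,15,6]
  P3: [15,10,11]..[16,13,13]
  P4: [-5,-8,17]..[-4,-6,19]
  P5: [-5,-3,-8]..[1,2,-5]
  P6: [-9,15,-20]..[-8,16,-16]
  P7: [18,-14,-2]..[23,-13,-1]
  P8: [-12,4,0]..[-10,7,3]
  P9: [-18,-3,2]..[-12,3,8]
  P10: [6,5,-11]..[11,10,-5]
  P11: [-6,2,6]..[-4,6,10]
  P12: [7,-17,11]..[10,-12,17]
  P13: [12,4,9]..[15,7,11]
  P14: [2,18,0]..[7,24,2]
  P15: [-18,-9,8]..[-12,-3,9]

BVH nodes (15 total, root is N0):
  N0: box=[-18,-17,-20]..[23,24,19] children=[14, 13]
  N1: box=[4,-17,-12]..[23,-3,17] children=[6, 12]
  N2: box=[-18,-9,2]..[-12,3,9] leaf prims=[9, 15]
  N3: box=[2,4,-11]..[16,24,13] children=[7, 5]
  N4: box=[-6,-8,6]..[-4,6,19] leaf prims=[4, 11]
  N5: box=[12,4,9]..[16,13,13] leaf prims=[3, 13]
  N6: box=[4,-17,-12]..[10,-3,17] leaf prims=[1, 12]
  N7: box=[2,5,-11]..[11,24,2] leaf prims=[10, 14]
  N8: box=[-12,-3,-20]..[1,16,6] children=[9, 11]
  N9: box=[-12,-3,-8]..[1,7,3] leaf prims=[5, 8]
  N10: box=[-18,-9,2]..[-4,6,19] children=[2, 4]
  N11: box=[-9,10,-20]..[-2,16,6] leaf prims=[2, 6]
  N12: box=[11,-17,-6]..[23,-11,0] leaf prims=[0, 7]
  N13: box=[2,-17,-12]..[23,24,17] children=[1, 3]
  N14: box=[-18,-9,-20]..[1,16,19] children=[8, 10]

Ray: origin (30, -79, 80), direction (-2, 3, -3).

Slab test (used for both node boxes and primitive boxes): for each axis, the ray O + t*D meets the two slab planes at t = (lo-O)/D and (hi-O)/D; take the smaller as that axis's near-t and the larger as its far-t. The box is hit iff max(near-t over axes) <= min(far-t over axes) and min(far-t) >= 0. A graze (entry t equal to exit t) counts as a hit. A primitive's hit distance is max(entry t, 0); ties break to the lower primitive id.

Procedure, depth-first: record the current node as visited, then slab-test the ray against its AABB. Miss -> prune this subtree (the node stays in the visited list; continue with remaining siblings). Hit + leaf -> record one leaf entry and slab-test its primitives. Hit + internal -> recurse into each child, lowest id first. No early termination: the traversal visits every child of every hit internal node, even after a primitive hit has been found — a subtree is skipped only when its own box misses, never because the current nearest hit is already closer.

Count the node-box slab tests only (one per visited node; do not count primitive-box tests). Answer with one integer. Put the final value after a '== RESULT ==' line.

Trace the traversal:
N0 x:[7/2,24] y:[62/3,103/3] z:[61/3,100/3] -> hit [62/3,24], descend [13, 14]
  N13 x:[7/2,14] y:[62/3,103/3] z:[21,92/3] -> miss, prune
  N14 x:[29/2,24] y:[70/3,95/3] z:[61/3,100/3] -> hit [70/3,24], descend [8, 10]
    N8 x:[29/2,21] y:[76/3,95/3] z:[74/3,100/3] -> miss, prune
    N10 x:[17,24] y:[70/3,85/3] z:[61/3,26] -> hit [70/3,24], descend [2, 4]
      N2 x:[21,24] y:[70/3,82/3] z:[71/3,26] -> hit [71/3,24] leaf, test {P9(miss), P15@t=71/3}
      N4 x:[17,18] y:[71/3,85/3] z:[61/3,74/3] -> miss, prune

Visited [0, 13, 14, 8, 10, 2, 4]. Tests: 7 box, 1 leaf. Nearest: P15.

== RESULT ==
7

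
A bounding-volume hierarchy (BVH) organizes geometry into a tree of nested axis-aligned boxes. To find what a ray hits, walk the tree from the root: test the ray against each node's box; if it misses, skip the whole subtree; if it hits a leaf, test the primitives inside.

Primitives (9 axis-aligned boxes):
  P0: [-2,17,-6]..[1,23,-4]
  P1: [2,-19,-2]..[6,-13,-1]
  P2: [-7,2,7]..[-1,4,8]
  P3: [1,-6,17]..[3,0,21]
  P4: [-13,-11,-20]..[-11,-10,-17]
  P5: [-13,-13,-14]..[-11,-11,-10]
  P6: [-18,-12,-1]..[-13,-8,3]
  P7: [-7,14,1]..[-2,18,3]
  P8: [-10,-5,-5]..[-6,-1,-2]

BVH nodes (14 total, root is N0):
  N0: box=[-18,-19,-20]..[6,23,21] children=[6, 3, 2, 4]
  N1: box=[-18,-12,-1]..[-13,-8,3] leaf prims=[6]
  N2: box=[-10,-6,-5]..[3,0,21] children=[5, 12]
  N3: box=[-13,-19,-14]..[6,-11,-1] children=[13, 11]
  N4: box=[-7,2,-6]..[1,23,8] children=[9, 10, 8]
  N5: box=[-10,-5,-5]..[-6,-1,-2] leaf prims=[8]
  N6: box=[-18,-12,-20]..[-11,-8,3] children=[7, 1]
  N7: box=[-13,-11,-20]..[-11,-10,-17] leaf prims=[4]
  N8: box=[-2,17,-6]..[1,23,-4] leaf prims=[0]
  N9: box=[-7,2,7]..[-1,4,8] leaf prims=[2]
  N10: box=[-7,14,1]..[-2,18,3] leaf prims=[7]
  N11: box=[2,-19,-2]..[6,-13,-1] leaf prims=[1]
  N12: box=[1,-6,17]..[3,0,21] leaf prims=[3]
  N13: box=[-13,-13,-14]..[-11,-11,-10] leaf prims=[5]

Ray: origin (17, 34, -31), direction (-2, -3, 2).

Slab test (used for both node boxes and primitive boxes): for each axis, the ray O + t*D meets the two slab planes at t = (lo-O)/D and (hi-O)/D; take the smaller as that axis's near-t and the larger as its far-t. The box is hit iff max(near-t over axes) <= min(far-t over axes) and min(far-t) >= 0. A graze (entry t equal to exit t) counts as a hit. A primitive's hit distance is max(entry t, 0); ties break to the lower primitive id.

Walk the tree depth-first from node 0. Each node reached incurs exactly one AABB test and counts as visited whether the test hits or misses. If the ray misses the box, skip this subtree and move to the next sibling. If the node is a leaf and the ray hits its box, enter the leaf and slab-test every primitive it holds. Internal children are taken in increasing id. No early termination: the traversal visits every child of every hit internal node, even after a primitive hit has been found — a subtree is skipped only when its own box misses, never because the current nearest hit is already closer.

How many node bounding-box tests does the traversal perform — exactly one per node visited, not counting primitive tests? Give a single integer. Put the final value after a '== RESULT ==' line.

Trace the traversal:
N0 x:[11/2,35/2] y:[11/3,53/3] z:[11/2,26] -> hit [11/2,35/2], descend [2, 3, 4, 6]
  N2 x:[7,27/2] y:[34/3,40/3] z:[13,26] -> hit [13,40/3], descend [5, 12]
    N5 x:[23/2,27/2] y:[35/3,13] z:[13,29/2] -> hit [13,13] leaf, test {P8@t=13}
    N12 x:[7,8] y:[34/3,40/3] z:[24,26] -> miss, prune
  N3 x:[11/2,15] y:[15,53/3] z:[17/2,15] -> hit [15,15], descend [11, 13]
    N11 x:[11/2,15/2] y:[47/3,53/3] z:[29/2,15] -> miss, prune
    N13 x:[14,15] y:[15,47/3] z:[17/2,21/2] -> miss, prune
  N4 x:[8,12] y:[11/3,32/3] z:[25/2,39/2] -> miss, prune
  N6 x:[14,35/2] y:[14,46/3] z:[11/2,17] -> hit [14,46/3], descend [1, 7]
    N1 x:[15,35/2] y:[14,46/3] z:[15,17] -> hit [15,46/3] leaf, test {P6@t=15}
    N7 x:[14,15] y:[44/3,15] z:[11/2,7] -> miss, prune

11 AABB tests over nodes [0, 2, 5, 12, 3, 11, 13, 4, 6, 1, 7]; 2 leaves entered; closest P8.

== RESULT ==
11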